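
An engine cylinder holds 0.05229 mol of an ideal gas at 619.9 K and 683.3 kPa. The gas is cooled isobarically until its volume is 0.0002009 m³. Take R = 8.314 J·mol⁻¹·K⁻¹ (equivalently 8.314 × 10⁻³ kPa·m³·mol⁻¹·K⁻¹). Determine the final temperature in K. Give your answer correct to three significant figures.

From PV = nRT: V₁ = nRT₁/P₁ = 0.0003944 m³.
P constant ⇒ V ∝ T: P₂ = P₁; T₂ = T₁·(V₂/V₁) = 315.8 K.

T₂ ≈ 316 K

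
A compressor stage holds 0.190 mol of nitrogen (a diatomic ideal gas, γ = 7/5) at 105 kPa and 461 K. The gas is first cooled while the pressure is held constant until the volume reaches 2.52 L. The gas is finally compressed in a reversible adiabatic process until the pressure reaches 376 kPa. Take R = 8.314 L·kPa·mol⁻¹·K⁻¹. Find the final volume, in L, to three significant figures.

V₃ ≈ 1.01 L

From PV = nRT: V₁ = nRT₁/P₁ = 6.935 L.
P constant ⇒ V ∝ T: P₂ = P₁; T₂ = T₁·(V₂/V₁) = 167.5 K.
Adiabatic (γ = 7/5), T V^(γ−1) and P V^γ constant: T₃ = T₂·(P₃/P₂)^((γ−1)/γ) = 241.2 K; V₃ = V₂·(P₂/P₃)^(1/γ) = 1.013 L.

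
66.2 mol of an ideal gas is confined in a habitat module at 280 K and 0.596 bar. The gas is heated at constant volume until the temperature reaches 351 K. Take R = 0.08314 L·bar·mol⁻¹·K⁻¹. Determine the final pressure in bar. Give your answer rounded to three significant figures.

P₂ ≈ 0.747 bar

From PV = nRT: V₁ = nRT₁/P₁ = 2586 L.
Isochoric, so P/T is constant: V₂ = V₁; P₂ = P₁·(T₂/T₁) = 0.7471 bar.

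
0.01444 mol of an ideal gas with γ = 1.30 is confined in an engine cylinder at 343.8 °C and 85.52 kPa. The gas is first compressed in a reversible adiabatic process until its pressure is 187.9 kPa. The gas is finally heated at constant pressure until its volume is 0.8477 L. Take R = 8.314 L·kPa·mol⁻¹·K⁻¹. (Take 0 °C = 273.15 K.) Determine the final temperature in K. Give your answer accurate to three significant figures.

T₃ ≈ 1.33e+03 K

Convert: T₁ = 617.0 K.
From PV = nRT: V₁ = nRT₁/P₁ = 0.8661 L.
Adiabatic (γ = 1.30), T V^(γ−1) and P V^γ constant: T₂ = T₁·(P₂/P₁)^((γ−1)/γ) = 739.8 K; V₂ = V₁·(P₁/P₂)^(1/γ) = 0.4727 L.
P constant ⇒ V ∝ T: P₃ = P₂; T₃ = T₂·(V₃/V₂) = 1327 K.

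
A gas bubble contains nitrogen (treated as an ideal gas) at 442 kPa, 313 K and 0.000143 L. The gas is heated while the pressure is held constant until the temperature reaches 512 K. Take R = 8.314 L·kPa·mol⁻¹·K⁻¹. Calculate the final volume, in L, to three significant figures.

V₂ ≈ 0.000234 L

P constant ⇒ V ∝ T: P₂ = P₁; V₂ = V₁·(T₂/T₁) = 0.0002339 L.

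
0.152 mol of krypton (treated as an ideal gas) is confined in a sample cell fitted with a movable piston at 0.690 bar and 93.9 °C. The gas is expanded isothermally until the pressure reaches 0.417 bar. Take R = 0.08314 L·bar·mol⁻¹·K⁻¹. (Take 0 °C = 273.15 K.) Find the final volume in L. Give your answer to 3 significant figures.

Convert: T₁ = 367.0 K.
From PV = nRT: V₁ = nRT₁/P₁ = 6.722 L.
Isothermal, so P V is constant: T₂ = T₁; V₂ = V₁·(P₁/P₂) = 11.12 L.

V₂ ≈ 11.1 L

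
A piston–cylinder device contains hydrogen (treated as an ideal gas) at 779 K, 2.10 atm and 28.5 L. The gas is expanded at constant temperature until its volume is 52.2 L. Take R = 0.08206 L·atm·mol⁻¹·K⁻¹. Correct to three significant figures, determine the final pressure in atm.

Isothermal, so P V is constant: T₂ = T₁; P₂ = P₁·(V₁/V₂) = 1.147 atm.

P₂ ≈ 1.15 atm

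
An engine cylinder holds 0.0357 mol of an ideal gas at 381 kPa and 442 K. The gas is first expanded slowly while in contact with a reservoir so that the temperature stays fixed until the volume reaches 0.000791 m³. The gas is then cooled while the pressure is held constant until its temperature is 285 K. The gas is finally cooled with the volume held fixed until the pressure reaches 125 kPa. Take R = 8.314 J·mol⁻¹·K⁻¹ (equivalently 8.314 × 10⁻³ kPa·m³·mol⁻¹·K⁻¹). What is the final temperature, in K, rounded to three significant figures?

From PV = nRT: V₁ = nRT₁/P₁ = 0.0003443 m³.
T constant ⇒ Boyle's law P V = const: T₂ = T₁; P₂ = P₁·(V₁/V₂) = 165.9 kPa.
P constant ⇒ V ∝ T: P₃ = P₂; V₃ = V₂·(T₃/T₂) = 0.0005100 m³.
V constant ⇒ P ∝ T: V₄ = V₃; T₄ = T₃·(P₄/P₃) = 214.8 K.

T₄ ≈ 215 K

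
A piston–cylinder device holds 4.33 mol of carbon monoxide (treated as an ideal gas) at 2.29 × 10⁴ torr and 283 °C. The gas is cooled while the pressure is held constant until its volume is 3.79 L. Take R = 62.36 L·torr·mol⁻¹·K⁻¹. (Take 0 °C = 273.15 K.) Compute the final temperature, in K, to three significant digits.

Convert: T₁ = 556.1 K.
From PV = nRT: V₁ = nRT₁/P₁ = 6.558 L.
P constant ⇒ V ∝ T: P₂ = P₁; T₂ = T₁·(V₂/V₁) = 321.4 K.

T₂ ≈ 321 K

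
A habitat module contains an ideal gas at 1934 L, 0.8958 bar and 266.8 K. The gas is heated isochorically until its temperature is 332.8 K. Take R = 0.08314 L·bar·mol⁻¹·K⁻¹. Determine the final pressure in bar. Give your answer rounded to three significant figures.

V constant ⇒ P ∝ T: V₂ = V₁; P₂ = P₁·(T₂/T₁) = 1.117 bar.

P₂ ≈ 1.12 bar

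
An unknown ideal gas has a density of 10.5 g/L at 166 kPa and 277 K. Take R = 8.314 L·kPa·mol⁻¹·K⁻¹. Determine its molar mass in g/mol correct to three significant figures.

ρ = PM/(RT) ⇒ M = ρRT/P = (10.5 × 8.314 × 277.0) / 166

M ≈ 146 g/mol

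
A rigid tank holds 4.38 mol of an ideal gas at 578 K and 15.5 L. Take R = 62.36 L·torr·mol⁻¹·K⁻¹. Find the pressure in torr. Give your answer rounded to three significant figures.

PV = nRT ⇒ P = nRT/V = (4.38 × 62.36 × 578) / 15.5

P ≈ 1.02e+04 torr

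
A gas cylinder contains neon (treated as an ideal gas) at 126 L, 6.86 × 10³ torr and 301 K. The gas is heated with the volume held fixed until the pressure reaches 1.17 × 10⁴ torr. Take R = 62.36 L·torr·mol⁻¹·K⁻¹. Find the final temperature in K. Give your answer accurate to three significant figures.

V constant ⇒ P ∝ T: V₂ = V₁; T₂ = T₁·(P₂/P₁) = 513.4 K.

T₂ ≈ 513 K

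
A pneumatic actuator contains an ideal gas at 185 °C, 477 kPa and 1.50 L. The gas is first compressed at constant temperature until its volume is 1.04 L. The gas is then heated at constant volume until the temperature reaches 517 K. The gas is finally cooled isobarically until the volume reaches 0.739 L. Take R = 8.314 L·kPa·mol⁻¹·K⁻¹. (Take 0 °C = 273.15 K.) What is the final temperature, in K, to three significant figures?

Convert: T₁ = 458.1 K.
Isothermal, so P V is constant: T₂ = T₁; P₂ = P₁·(V₁/V₂) = 688.0 kPa.
V constant ⇒ P ∝ T: V₃ = V₂; P₃ = P₂·(T₃/T₂) = 776.4 kPa.
Isobaric, so V/T is constant: P₄ = P₃; T₄ = T₃·(V₄/V₃) = 367.4 K.

T₄ ≈ 367 K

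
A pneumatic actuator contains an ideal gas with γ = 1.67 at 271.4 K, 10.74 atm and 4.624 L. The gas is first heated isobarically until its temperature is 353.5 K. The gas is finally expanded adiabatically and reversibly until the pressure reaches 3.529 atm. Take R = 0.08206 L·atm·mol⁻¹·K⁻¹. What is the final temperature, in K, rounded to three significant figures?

T₃ ≈ 226 K

P constant ⇒ V ∝ T: P₂ = P₁; V₂ = V₁·(T₂/T₁) = 6.023 L.
Reversible adiabatic, γ = 1.67: T₃ = T₂·(P₃/P₂)^((γ−1)/γ) = 226.2 K; V₃ = V₂·(P₂/P₃)^(1/γ) = 11.73 L.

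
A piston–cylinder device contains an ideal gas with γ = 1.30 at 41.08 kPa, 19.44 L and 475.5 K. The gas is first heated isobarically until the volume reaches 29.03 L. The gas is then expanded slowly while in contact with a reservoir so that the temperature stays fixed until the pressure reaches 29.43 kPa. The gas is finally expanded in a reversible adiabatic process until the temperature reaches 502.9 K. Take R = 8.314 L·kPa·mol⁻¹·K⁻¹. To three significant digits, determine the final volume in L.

Isobaric, so V/T is constant: P₂ = P₁; T₂ = T₁·(V₂/V₁) = 710.1 K.
T constant ⇒ Boyle's law P V = const: T₃ = T₂; V₃ = V₂·(P₂/P₃) = 40.52 L.
Reversible adiabatic, γ = 1.30: P₄ = P₃·(T₄/T₃)^(γ/(γ−1)) = 6.600 kPa; V₄ = V₃·(T₃/T₄)^(1/(γ−1)) = 128.0 L.

V₄ ≈ 128 L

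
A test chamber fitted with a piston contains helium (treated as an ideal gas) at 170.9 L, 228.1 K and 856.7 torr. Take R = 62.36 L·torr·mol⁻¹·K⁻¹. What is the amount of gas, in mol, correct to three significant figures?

n ≈ 10.3 mol

PV = nRT ⇒ n = PV/(RT) = (856.7 × 170.9) / (62.36 × 228.1)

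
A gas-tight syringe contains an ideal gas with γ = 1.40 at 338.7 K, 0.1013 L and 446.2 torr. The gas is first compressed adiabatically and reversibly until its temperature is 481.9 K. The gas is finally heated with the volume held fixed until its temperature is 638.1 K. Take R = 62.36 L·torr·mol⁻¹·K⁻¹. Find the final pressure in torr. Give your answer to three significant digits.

P₃ ≈ 2.03e+03 torr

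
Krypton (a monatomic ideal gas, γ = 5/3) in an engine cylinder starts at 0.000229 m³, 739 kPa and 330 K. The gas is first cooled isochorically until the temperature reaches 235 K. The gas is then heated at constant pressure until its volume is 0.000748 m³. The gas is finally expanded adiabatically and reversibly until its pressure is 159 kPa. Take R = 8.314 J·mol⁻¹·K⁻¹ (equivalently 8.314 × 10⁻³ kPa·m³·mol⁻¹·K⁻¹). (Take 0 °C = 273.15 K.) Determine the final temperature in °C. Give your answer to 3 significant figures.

V constant ⇒ P ∝ T: V₂ = V₁; P₂ = P₁·(T₂/T₁) = 526.3 kPa.
P constant ⇒ V ∝ T: P₃ = P₂; T₃ = T₂·(V₃/V₂) = 767.6 K.
Reversible adiabatic, γ = 5/3: T₄ = T₃·(P₄/P₃)^((γ−1)/γ) = 475.6 K; V₄ = V₃·(P₃/P₄)^(1/γ) = 0.001534 m³.

T₄ ≈ 202 °C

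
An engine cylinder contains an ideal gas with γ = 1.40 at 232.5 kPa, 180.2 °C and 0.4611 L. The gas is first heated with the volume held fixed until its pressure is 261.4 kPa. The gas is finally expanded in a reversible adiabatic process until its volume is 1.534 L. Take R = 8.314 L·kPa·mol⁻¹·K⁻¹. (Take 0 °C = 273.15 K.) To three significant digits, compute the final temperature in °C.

Convert: T₁ = 453.3 K.
Isochoric, so P/T is constant: V₂ = V₁; T₂ = T₁·(P₂/P₁) = 509.7 K.
Reversible adiabatic, γ = 1.40: T₃ = T₂·(V₂/V₃)^(γ−1) = 315.1 K; P₃ = P₂·(V₂/V₃)^γ = 48.58 kPa.

T₃ ≈ 42.0 °C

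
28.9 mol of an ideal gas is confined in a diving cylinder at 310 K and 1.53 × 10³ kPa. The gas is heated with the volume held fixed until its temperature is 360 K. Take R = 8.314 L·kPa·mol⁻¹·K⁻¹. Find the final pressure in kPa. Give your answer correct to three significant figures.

From PV = nRT: V₁ = nRT₁/P₁ = 48.68 L.
Isochoric, so P/T is constant: V₂ = V₁; P₂ = P₁·(T₂/T₁) = 1777 kPa.

P₂ ≈ 1.78e+03 kPa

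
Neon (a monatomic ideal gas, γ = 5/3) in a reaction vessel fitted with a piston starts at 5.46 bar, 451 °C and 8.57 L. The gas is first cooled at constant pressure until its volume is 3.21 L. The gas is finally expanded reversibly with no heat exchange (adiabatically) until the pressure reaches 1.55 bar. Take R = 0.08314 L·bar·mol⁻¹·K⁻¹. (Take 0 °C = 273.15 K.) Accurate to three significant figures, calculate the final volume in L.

Convert: T₁ = 724.1 K.
P constant ⇒ V ∝ T: P₂ = P₁; T₂ = T₁·(V₂/V₁) = 271.2 K.
Reversible adiabatic, γ = 5/3: T₃ = T₂·(P₃/P₂)^((γ−1)/γ) = 163.9 K; V₃ = V₂·(P₂/P₃)^(1/γ) = 6.833 L.

V₃ ≈ 6.83 L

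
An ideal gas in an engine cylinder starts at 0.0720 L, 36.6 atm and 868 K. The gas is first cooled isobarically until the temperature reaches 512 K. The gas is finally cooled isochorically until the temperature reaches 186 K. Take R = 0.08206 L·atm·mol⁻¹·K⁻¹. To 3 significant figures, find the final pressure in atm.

P constant ⇒ V ∝ T: P₂ = P₁; V₂ = V₁·(T₂/T₁) = 0.04247 L.
V constant ⇒ P ∝ T: V₃ = V₂; P₃ = P₂·(T₃/T₂) = 13.30 atm.

P₃ ≈ 13.3 atm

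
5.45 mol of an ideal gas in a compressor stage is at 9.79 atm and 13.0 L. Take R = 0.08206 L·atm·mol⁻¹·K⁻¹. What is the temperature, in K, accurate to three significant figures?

PV = nRT ⇒ T = PV/(nR) = (9.79 × 13.0) / (5.45 × 0.08206)

T ≈ 285 K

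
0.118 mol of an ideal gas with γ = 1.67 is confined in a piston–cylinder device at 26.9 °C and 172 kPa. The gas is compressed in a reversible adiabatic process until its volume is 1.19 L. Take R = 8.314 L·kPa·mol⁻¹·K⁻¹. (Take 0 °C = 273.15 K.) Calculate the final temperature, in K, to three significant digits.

Convert: T₁ = 300.0 K.
From PV = nRT: V₁ = nRT₁/P₁ = 1.711 L.
Reversible adiabatic, γ = 1.67: T₂ = T₁·(V₁/V₂)^(γ−1) = 382.8 K; P₂ = P₁·(V₁/V₂)^γ = 315.6 kPa.

T₂ ≈ 383 K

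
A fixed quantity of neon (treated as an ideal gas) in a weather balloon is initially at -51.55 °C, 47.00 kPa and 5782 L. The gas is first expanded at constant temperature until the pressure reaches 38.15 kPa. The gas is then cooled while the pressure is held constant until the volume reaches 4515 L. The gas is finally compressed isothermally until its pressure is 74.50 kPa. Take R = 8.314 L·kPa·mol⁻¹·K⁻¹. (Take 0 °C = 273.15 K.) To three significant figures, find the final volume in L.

V₄ ≈ 2.31e+03 L

Convert: T₁ = 221.6 K.
T constant ⇒ Boyle's law P V = const: T₂ = T₁; V₂ = V₁·(P₁/P₂) = 7123 L.
Isobaric, so V/T is constant: P₃ = P₂; T₃ = T₂·(V₃/V₂) = 140.5 K.
T constant ⇒ Boyle's law P V = const: T₄ = T₃; V₄ = V₃·(P₃/P₄) = 2312 L.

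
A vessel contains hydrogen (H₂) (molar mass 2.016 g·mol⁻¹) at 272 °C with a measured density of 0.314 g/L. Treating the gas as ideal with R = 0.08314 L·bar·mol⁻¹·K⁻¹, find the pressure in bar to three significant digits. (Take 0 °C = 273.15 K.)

ρ = PM/(RT) ⇒ P = ρRT/M = (0.314 × 0.08314 × 545.1) / 2.016

P ≈ 7.06 bar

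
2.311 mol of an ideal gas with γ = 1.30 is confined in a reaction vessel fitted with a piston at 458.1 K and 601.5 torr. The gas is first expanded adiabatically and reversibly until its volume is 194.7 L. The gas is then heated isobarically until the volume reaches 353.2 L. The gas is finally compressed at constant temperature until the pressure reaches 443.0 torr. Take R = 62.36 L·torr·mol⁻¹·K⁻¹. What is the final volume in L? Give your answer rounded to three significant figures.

From PV = nRT: V₁ = nRT₁/P₁ = 109.8 L.
Adiabatic (γ = 1.30), T V^(γ−1) and P V^γ constant: T₂ = T₁·(V₁/V₂)^(γ−1) = 385.7 K; P₂ = P₁·(V₁/V₂)^γ = 285.5 torr.
P constant ⇒ V ∝ T: P₃ = P₂; T₃ = T₂·(V₃/V₂) = 699.7 K.
Isothermal, so P V is constant: T₄ = T₃; V₄ = V₃·(P₃/P₄) = 227.6 L.

V₄ ≈ 228 L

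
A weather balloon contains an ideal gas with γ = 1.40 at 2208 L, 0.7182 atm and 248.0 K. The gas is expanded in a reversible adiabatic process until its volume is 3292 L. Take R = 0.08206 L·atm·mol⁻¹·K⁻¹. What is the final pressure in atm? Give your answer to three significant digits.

P₂ ≈ 0.411 atm

Adiabatic (γ = 1.40), T V^(γ−1) and P V^γ constant: T₂ = T₁·(V₁/V₂)^(γ−1) = 211.4 K; P₂ = P₁·(V₁/V₂)^γ = 0.4106 atm.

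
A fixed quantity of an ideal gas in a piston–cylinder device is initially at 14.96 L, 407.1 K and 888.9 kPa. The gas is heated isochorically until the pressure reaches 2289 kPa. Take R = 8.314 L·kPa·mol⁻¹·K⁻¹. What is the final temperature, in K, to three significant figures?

T₂ ≈ 1.05e+03 K

Isochoric, so P/T is constant: V₂ = V₁; T₂ = T₁·(P₂/P₁) = 1048 K.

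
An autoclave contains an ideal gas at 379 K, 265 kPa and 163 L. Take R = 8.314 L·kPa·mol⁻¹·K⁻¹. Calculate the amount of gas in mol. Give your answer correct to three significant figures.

n ≈ 13.7 mol

PV = nRT ⇒ n = PV/(RT) = (265 × 163) / (8.314 × 379)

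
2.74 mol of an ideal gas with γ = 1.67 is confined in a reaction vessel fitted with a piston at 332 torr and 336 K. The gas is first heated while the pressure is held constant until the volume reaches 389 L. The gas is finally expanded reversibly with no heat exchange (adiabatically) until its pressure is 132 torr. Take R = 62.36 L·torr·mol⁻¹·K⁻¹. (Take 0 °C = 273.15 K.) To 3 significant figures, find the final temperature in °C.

From PV = nRT: V₁ = nRT₁/P₁ = 172.9 L.
Isobaric, so V/T is constant: P₂ = P₁; T₂ = T₁·(V₂/V₁) = 755.8 K.
Adiabatic (γ = 1.67), T V^(γ−1) and P V^γ constant: T₃ = T₂·(P₃/P₂)^((γ−1)/γ) = 522.1 K; V₃ = V₂·(P₂/P₃)^(1/γ) = 675.8 L.

T₃ ≈ 249 °C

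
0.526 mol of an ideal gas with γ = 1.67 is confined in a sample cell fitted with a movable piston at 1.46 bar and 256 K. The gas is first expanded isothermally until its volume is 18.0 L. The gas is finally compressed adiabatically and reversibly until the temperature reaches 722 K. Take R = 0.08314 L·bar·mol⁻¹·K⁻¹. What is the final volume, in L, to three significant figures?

V₃ ≈ 3.83 L

From PV = nRT: V₁ = nRT₁/P₁ = 7.668 L.
T constant ⇒ Boyle's law P V = const: T₂ = T₁; P₂ = P₁·(V₁/V₂) = 0.6220 bar.
Adiabatic (γ = 1.67), T V^(γ−1) and P V^γ constant: P₃ = P₂·(T₃/T₂)^(γ/(γ−1)) = 8.244 bar; V₃ = V₂·(T₂/T₃)^(1/(γ−1)) = 3.830 L.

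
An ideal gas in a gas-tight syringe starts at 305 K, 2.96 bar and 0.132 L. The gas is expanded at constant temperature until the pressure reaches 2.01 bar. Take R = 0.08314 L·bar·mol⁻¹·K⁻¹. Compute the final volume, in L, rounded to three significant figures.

T constant ⇒ Boyle's law P V = const: T₂ = T₁; V₂ = V₁·(P₁/P₂) = 0.1944 L.

V₂ ≈ 0.194 L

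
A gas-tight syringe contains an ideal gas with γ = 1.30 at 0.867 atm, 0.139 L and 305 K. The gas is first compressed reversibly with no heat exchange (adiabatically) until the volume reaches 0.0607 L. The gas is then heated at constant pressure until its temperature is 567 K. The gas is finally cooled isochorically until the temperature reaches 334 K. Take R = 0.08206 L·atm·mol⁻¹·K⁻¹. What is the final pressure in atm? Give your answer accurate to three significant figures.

P₄ ≈ 1.50 atm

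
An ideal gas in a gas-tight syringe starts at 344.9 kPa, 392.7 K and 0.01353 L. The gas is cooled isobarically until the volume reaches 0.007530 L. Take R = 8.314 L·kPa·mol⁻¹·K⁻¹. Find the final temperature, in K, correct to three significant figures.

Isobaric, so V/T is constant: P₂ = P₁; T₂ = T₁·(V₂/V₁) = 218.6 K.

T₂ ≈ 219 K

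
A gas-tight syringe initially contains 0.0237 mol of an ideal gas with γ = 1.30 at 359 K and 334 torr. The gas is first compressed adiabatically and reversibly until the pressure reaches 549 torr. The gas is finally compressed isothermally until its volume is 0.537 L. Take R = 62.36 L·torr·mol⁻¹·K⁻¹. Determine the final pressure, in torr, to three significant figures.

P₃ ≈ 1.11e+03 torr

From PV = nRT: V₁ = nRT₁/P₁ = 1.589 L.
Reversible adiabatic, γ = 1.30: T₂ = T₁·(P₂/P₁)^((γ−1)/γ) = 402.6 K; V₂ = V₁·(P₁/P₂)^(1/γ) = 1.084 L.
T constant ⇒ Boyle's law P V = const: T₃ = T₂; P₃ = P₂·(V₂/V₃) = 1108 torr.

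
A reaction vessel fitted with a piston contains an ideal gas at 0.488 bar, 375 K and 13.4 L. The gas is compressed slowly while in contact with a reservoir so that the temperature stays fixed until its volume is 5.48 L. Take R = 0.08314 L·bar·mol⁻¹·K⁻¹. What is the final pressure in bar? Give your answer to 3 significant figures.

T constant ⇒ Boyle's law P V = const: T₂ = T₁; P₂ = P₁·(V₁/V₂) = 1.193 bar.

P₂ ≈ 1.19 bar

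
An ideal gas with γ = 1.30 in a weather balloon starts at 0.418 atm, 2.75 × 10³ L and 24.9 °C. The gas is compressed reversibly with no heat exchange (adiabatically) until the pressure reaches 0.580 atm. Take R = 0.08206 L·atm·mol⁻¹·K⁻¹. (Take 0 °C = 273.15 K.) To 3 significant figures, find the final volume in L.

Convert: T₁ = 298.0 K.
Adiabatic (γ = 1.30), T V^(γ−1) and P V^γ constant: T₂ = T₁·(P₂/P₁)^((γ−1)/γ) = 321.5 K; V₂ = V₁·(P₁/P₂)^(1/γ) = 2138 L.

V₂ ≈ 2.14e+03 L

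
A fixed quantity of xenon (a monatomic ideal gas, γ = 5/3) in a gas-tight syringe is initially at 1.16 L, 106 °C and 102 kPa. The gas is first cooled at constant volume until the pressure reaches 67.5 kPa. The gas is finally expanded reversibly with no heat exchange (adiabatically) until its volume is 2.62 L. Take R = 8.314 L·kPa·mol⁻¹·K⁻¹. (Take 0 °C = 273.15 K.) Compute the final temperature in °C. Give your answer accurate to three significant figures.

Convert: T₁ = 379.1 K.
Isochoric, so P/T is constant: V₂ = V₁; T₂ = T₁·(P₂/P₁) = 250.9 K.
Reversible adiabatic, γ = 5/3: T₃ = T₂·(V₂/V₃)^(γ−1) = 145.8 K; P₃ = P₂·(V₂/V₃)^γ = 17.36 kPa.

T₃ ≈ -127 °C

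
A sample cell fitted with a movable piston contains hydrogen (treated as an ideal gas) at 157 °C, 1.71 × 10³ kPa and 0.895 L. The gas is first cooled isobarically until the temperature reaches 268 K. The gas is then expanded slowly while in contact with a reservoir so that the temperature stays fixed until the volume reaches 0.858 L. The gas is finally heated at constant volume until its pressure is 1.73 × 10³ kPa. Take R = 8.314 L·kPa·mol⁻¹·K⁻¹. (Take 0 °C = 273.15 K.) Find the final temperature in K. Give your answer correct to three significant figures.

Convert: T₁ = 430.1 K.
Isobaric, so V/T is constant: P₂ = P₁; V₂ = V₁·(T₂/T₁) = 0.5576 L.
Isothermal, so P V is constant: T₃ = T₂; P₃ = P₂·(V₂/V₃) = 1111 kPa.
Isochoric, so P/T is constant: V₄ = V₃; T₄ = T₃·(P₄/P₃) = 417.2 K.

T₄ ≈ 417 K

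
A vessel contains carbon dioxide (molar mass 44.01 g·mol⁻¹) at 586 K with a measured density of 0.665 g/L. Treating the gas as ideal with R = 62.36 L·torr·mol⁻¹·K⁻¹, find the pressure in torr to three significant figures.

ρ = PM/(RT) ⇒ P = ρRT/M = (0.665 × 62.36 × 586.0) / 44.01

P ≈ 552 torr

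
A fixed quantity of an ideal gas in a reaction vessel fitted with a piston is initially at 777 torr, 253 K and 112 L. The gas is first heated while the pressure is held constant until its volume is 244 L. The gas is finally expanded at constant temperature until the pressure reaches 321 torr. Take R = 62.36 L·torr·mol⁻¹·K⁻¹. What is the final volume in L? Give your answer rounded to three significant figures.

P constant ⇒ V ∝ T: P₂ = P₁; T₂ = T₁·(V₂/V₁) = 551.2 K.
T constant ⇒ Boyle's law P V = const: T₃ = T₂; V₃ = V₂·(P₂/P₃) = 590.6 L.

V₃ ≈ 591 L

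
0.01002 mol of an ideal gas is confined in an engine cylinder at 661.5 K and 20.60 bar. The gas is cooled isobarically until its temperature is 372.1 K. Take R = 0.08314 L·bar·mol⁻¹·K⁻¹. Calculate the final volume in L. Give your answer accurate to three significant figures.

V₂ ≈ 0.0150 L

From PV = nRT: V₁ = nRT₁/P₁ = 0.02675 L.
P constant ⇒ V ∝ T: P₂ = P₁; V₂ = V₁·(T₂/T₁) = 0.01505 L.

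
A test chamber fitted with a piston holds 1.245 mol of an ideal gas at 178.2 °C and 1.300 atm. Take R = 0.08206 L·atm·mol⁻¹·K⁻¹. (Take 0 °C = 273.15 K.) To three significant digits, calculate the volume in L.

V ≈ 35.5 L

Convert: T = 451.35 K.
PV = nRT ⇒ V = nRT/P = (1.245 × 0.08206 × 451.35) / 1.300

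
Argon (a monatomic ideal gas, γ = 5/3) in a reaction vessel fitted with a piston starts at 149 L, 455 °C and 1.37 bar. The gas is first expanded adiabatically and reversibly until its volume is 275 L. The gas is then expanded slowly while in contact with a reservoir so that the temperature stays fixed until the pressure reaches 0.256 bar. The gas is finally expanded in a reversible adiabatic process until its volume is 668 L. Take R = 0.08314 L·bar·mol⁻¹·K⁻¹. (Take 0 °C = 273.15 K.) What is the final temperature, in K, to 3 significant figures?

T₄ ≈ 415 K

Convert: T₁ = 728.1 K.
Reversible adiabatic, γ = 5/3: T₂ = T₁·(V₁/V₂)^(γ−1) = 483.9 K; P₂ = P₁·(V₁/V₂)^γ = 0.4933 bar.
T constant ⇒ Boyle's law P V = const: T₃ = T₂; V₃ = V₂·(P₂/P₃) = 530.0 L.
Adiabatic (γ = 5/3), T V^(γ−1) and P V^γ constant: T₄ = T₃·(V₃/V₄)^(γ−1) = 414.7 K; P₄ = P₃·(V₃/V₄)^γ = 0.1740 bar.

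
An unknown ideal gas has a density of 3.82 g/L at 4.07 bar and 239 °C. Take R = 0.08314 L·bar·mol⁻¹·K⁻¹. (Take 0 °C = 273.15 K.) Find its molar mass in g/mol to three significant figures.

ρ = PM/(RT) ⇒ M = ρRT/P = (3.82 × 0.08314 × 512.1) / 4.07

M ≈ 40.0 g/mol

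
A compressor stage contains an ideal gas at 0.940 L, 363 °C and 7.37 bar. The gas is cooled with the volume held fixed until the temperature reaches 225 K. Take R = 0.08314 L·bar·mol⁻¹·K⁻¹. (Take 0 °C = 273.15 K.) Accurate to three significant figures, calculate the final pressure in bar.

P₂ ≈ 2.61 bar

Convert: T₁ = 636.1 K.
Isochoric, so P/T is constant: V₂ = V₁; P₂ = P₁·(T₂/T₁) = 2.607 bar.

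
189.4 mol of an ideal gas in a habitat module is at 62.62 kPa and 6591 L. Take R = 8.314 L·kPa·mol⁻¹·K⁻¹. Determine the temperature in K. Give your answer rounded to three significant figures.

T ≈ 262 K

PV = nRT ⇒ T = PV/(nR) = (62.62 × 6591) / (189.4 × 8.314)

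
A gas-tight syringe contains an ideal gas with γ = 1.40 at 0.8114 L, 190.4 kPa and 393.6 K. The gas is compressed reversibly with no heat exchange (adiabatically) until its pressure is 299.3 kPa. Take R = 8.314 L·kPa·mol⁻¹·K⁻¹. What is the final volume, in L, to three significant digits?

V₂ ≈ 0.587 L

Adiabatic (γ = 1.40), T V^(γ−1) and P V^γ constant: T₂ = T₁·(P₂/P₁)^((γ−1)/γ) = 447.9 K; V₂ = V₁·(P₁/P₂)^(1/γ) = 0.5874 L.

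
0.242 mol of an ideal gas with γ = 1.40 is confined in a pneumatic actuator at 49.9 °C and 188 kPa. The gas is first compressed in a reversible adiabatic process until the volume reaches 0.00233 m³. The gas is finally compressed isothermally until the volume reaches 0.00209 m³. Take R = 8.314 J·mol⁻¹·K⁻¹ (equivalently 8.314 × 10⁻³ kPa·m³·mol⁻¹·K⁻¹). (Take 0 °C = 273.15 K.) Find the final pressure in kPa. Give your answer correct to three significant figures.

P₃ ≈ 364 kPa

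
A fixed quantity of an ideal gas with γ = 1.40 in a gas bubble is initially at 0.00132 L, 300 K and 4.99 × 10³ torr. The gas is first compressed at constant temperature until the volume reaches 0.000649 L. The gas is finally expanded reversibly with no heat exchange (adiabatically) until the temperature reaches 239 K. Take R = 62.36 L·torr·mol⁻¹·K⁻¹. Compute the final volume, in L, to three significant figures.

T constant ⇒ Boyle's law P V = const: T₂ = T₁; P₂ = P₁·(V₁/V₂) = 1.015e+04 torr.
Adiabatic (γ = 1.40), T V^(γ−1) and P V^γ constant: P₃ = P₂·(T₃/T₂)^(γ/(γ−1)) = 4580 torr; V₃ = V₂·(T₂/T₃)^(1/(γ−1)) = 0.001146 L.

V₃ ≈ 0.00115 L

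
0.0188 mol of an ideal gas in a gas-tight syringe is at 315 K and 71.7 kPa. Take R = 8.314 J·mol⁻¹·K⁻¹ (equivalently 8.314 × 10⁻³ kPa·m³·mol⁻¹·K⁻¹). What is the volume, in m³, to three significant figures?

V ≈ 0.000687 m³

PV = nRT ⇒ V = nRT/P = (0.0188 × 8.314 × 10⁻³ × 315) / 71.7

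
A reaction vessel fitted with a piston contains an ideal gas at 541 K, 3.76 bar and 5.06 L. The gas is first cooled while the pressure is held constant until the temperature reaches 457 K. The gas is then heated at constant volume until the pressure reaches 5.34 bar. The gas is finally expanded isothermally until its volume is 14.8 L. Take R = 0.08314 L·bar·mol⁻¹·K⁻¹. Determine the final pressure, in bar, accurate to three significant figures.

P₄ ≈ 1.54 bar

P constant ⇒ V ∝ T: P₂ = P₁; V₂ = V₁·(T₂/T₁) = 4.274 L.
Isochoric, so P/T is constant: V₃ = V₂; T₃ = T₂·(P₃/P₂) = 649.0 K.
T constant ⇒ Boyle's law P V = const: T₄ = T₃; P₄ = P₃·(V₃/V₄) = 1.542 bar.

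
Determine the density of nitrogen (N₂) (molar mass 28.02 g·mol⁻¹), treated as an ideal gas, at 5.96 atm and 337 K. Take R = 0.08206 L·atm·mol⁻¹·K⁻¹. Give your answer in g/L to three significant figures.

ρ ≈ 6.04 g/L

ρ = PM/(RT) = (5.96 × 28.02) / (0.08206 × 337.0)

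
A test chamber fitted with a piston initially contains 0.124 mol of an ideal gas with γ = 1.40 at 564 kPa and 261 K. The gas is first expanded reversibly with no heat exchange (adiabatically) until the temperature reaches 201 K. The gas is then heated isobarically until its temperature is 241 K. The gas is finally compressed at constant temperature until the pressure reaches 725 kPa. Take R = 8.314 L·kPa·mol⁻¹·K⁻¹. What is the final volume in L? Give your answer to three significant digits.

V₄ ≈ 0.343 L

From PV = nRT: V₁ = nRT₁/P₁ = 0.4771 L.
Reversible adiabatic, γ = 1.40: P₂ = P₁·(T₂/T₁)^(γ/(γ−1)) = 226.1 kPa; V₂ = V₁·(T₁/T₂)^(1/(γ−1)) = 0.9167 L.
P constant ⇒ V ∝ T: P₃ = P₂; V₃ = V₂·(T₃/T₂) = 1.099 L.
T constant ⇒ Boyle's law P V = const: T₄ = T₃; V₄ = V₃·(P₃/P₄) = 0.3427 L.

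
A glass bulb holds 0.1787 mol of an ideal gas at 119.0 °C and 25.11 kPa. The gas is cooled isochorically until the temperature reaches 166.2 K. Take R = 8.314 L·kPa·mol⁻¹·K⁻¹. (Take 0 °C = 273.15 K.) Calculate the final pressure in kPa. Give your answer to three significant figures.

P₂ ≈ 10.6 kPa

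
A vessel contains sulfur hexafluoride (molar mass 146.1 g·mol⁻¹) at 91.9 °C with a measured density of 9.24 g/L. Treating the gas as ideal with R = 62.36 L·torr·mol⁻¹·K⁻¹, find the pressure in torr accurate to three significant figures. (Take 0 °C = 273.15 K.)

P ≈ 1.44e+03 torr

ρ = PM/(RT) ⇒ P = ρRT/M = (9.24 × 62.36 × 365.0) / 146.1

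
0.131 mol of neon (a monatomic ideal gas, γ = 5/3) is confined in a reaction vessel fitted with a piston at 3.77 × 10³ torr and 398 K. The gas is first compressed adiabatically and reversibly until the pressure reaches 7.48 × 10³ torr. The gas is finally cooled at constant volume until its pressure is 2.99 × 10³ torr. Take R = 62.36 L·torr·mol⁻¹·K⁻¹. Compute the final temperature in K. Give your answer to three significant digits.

From PV = nRT: V₁ = nRT₁/P₁ = 0.8624 L.
Adiabatic (γ = 5/3), T V^(γ−1) and P V^γ constant: T₂ = T₁·(P₂/P₁)^((γ−1)/γ) = 523.5 K; V₂ = V₁·(P₁/P₂)^(1/γ) = 0.5717 L.
V constant ⇒ P ∝ T: V₃ = V₂; T₃ = T₂·(P₃/P₂) = 209.3 K.

T₃ ≈ 209 K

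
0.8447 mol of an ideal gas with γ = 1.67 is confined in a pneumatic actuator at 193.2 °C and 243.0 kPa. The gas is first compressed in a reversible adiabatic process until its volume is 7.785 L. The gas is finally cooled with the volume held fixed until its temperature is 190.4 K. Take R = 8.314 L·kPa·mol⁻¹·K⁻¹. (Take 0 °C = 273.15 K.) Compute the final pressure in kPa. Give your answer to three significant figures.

Convert: T₁ = 466.3 K.
From PV = nRT: V₁ = nRT₁/P₁ = 13.48 L.
Adiabatic (γ = 1.67), T V^(γ−1) and P V^γ constant: T₂ = T₁·(V₁/V₂)^(γ−1) = 673.6 K; P₂ = P₁·(V₁/V₂)^γ = 607.7 kPa.
V constant ⇒ P ∝ T: V₃ = V₂; P₃ = P₂·(T₃/T₂) = 171.8 kPa.

P₃ ≈ 172 kPa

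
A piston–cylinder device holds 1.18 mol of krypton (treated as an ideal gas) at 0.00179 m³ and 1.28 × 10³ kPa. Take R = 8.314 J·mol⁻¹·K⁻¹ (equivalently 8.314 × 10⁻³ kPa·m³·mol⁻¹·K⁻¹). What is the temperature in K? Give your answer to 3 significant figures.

PV = nRT ⇒ T = PV/(nR) = (1.28e+03 × 0.00179) / (1.18 × 8.314 × 10⁻³)

T ≈ 234 K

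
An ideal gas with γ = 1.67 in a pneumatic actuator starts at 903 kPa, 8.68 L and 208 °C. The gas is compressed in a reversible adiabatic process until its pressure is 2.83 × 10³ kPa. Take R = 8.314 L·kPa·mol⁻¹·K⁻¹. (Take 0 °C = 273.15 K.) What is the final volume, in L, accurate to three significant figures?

Convert: T₁ = 481.1 K.
Adiabatic (γ = 1.67), T V^(γ−1) and P V^γ constant: T₂ = T₁·(P₂/P₁)^((γ−1)/γ) = 760.9 K; V₂ = V₁·(P₁/P₂)^(1/γ) = 4.380 L.

V₂ ≈ 4.38 L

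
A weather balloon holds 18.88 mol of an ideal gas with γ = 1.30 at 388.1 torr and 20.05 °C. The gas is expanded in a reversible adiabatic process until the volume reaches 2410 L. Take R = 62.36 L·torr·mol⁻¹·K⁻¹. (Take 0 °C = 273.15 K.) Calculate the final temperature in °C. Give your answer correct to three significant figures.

Convert: T₁ = 293.2 K.
From PV = nRT: V₁ = nRT₁/P₁ = 889.5 L.
Reversible adiabatic, γ = 1.30: T₂ = T₁·(V₁/V₂)^(γ−1) = 217.4 K; P₂ = P₁·(V₁/V₂)^γ = 106.2 torr.

T₂ ≈ -55.7 °C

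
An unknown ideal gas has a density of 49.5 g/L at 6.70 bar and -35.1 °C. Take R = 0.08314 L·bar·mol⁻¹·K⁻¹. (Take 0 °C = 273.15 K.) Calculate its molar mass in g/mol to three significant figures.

M ≈ 146 g/mol

ρ = PM/(RT) ⇒ M = ρRT/P = (49.5 × 0.08314 × 238.0) / 6.70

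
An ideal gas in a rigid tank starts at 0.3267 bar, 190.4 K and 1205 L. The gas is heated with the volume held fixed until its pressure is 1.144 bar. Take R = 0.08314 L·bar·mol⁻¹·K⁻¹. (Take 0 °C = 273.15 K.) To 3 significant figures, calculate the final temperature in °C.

T₂ ≈ 394 °C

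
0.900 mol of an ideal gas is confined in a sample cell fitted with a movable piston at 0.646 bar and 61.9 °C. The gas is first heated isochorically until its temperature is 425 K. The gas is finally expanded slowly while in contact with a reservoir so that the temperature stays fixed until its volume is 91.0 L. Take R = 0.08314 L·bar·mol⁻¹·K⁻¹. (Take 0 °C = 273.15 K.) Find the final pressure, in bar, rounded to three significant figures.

Convert: T₁ = 335.0 K.
From PV = nRT: V₁ = nRT₁/P₁ = 38.81 L.
V constant ⇒ P ∝ T: V₂ = V₁; P₂ = P₁·(T₂/T₁) = 0.8194 bar.
T constant ⇒ Boyle's law P V = const: T₃ = T₂; P₃ = P₂·(V₂/V₃) = 0.3495 bar.

P₃ ≈ 0.349 bar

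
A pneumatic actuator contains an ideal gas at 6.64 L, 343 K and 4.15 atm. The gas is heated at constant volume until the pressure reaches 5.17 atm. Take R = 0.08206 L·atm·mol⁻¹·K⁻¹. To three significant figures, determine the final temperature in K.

Isochoric, so P/T is constant: V₂ = V₁; T₂ = T₁·(P₂/P₁) = 427.3 K.

T₂ ≈ 427 K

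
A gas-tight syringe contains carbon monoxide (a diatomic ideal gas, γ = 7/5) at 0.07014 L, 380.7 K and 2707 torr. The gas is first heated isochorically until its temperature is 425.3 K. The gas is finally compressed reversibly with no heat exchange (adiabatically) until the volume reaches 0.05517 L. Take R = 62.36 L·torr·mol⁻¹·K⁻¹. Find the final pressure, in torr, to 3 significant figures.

P₃ ≈ 4.23e+03 torr

Isochoric, so P/T is constant: V₂ = V₁; P₂ = P₁·(T₂/T₁) = 3024 torr.
Reversible adiabatic, γ = 7/5: T₃ = T₂·(V₂/V₃)^(γ−1) = 468.2 K; P₃ = P₂·(V₂/V₃)^γ = 4232 torr.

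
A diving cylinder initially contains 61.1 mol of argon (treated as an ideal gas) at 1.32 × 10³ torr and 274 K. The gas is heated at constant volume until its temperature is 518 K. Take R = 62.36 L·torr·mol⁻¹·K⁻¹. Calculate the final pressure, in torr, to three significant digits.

From PV = nRT: V₁ = nRT₁/P₁ = 790.9 L.
V constant ⇒ P ∝ T: V₂ = V₁; P₂ = P₁·(T₂/T₁) = 2495 torr.

P₂ ≈ 2.50e+03 torr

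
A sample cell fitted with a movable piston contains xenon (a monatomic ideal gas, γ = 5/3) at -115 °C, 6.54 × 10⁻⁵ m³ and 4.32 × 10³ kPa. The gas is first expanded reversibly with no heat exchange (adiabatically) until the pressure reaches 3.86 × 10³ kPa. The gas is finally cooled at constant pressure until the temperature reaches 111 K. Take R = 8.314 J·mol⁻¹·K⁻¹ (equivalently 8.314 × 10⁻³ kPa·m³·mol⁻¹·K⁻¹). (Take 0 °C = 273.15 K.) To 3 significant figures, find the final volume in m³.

V₃ ≈ 5.14e-05 m³

Convert: T₁ = 158.1 K.
Adiabatic (γ = 5/3), T V^(γ−1) and P V^γ constant: T₂ = T₁·(P₂/P₁)^((γ−1)/γ) = 151.2 K; V₂ = V₁·(P₁/P₂)^(1/γ) = 6.997e-05 m³.
P constant ⇒ V ∝ T: P₃ = P₂; V₃ = V₂·(T₃/T₂) = 5.137e-05 m³.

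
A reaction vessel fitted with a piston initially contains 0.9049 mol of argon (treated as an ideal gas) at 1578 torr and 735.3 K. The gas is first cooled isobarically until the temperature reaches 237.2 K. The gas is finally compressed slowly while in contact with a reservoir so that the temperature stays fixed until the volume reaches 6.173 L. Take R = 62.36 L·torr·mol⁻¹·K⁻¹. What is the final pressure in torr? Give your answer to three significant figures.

P₃ ≈ 2.17e+03 torr

From PV = nRT: V₁ = nRT₁/P₁ = 26.29 L.
P constant ⇒ V ∝ T: P₂ = P₁; V₂ = V₁·(T₂/T₁) = 8.482 L.
T constant ⇒ Boyle's law P V = const: T₃ = T₂; P₃ = P₂·(V₂/V₃) = 2168 torr.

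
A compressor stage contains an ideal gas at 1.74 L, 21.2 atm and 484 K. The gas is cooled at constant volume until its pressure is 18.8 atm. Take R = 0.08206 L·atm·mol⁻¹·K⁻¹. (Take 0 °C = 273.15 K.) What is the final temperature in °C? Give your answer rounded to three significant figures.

T₂ ≈ 156 °C

Isochoric, so P/T is constant: V₂ = V₁; T₂ = T₁·(P₂/P₁) = 429.2 K.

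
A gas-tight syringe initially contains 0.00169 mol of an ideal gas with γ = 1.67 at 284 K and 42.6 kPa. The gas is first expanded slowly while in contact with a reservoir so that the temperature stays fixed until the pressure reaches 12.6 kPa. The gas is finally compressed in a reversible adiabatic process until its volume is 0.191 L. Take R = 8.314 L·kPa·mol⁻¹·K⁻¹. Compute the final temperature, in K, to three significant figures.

From PV = nRT: V₁ = nRT₁/P₁ = 0.09367 L.
T constant ⇒ Boyle's law P V = const: T₂ = T₁; V₂ = V₁·(P₁/P₂) = 0.3167 L.
Adiabatic (γ = 1.67), T V^(γ−1) and P V^γ constant: T₃ = T₂·(V₂/V₃)^(γ−1) = 398.5 K; P₃ = P₂·(V₂/V₃)^γ = 29.32 kPa.

T₃ ≈ 399 K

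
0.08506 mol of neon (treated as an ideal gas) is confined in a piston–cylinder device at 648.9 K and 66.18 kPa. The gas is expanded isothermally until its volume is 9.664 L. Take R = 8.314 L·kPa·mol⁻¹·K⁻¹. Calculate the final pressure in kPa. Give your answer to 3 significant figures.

P₂ ≈ 47.5 kPa

From PV = nRT: V₁ = nRT₁/P₁ = 6.934 L.
T constant ⇒ Boyle's law P V = const: T₂ = T₁; P₂ = P₁·(V₁/V₂) = 47.48 kPa.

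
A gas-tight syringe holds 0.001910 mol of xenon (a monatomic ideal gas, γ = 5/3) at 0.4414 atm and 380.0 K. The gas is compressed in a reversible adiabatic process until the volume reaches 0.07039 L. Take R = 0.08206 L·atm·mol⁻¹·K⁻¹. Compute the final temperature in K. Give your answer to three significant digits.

T₂ ≈ 586 K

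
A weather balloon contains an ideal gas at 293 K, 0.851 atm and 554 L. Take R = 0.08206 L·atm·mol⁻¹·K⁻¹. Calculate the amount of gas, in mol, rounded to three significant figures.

PV = nRT ⇒ n = PV/(RT) = (0.851 × 554) / (0.08206 × 293)

n ≈ 19.6 mol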